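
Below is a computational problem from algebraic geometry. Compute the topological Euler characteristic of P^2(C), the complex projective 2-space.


The complex projective space P^2 has one cell in each even real dimension 0, 2, ..., 4.
The cohomology groups are H^{2k}(P^2) = Z for k = 0,...,2, and 0 otherwise.
Euler characteristic = sum of Betti numbers = 1 per even-dimensional cohomology group.
chi(P^2) = 2 + 1 = 3

3


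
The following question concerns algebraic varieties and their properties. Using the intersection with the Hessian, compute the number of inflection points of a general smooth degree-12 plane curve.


For a general smooth plane curve C of degree d, the inflection points are
the intersection of C with its Hessian curve, which has degree 3(d-2).
By Bezout, the total intersection number is d * 3(d-2) = 12 * 30 = 360.
For a general curve every flex is ordinary, so each contributes
multiplicity 1 to C·Hess(C), and the number of distinct inflection
points is 3d(d-2).
Inflection points = 3*12*(12-2) = 3*12*10 = 360

360


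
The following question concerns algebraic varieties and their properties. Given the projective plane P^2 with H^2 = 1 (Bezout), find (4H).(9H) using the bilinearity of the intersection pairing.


Using bilinearity of the intersection pairing on the projective plane P^2:
(aH).(bH) = ab * (H.H)
We have H^2 = 1 (Bezout).
D.E = (4H).(9H) = 4*9*1
= 36*1
= 36

36


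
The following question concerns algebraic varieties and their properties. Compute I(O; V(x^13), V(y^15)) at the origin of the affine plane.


The intersection multiplicity of V(x^a) and V(y^b) at the origin is:
I(O; V(x^13), V(y^15)) = dim_k(k[x,y]/(x^13, y^15))
A basis for k[x,y]/(x^13, y^15) is the set of monomials x^i * y^j
where 0 <= i < 13 and 0 <= j < 15.
The number of such monomials is 13 * 15 = 195

195


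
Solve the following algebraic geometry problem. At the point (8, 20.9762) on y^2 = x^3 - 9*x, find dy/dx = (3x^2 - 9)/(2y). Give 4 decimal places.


Using implicit differentiation of y^2 = x^3 - 9*x:
2y * dy/dx = 3x^2 - 9
dy/dx = (3x^2 - 9)/(2y)
Numerator: 3*8^2 - 9 = 183
Denominator: 2*20.9762 = 41.9524
dy/dx = 183/41.9524 = 4.3621

4.3621


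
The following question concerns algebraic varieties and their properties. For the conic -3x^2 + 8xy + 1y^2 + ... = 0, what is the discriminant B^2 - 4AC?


The discriminant of a conic Ax^2 + Bxy + Cy^2 + ... = 0 is B^2 - 4AC.
B^2 = 8^2 = 64
4AC = 4*(-3)*1 = -12
Discriminant = 64 + 12 = 76

76


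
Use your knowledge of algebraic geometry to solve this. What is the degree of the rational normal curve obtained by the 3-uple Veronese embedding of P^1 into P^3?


The rational normal curve in P^3 is the image of P^1 under the 3-uple Veronese.
A general hyperplane in P^3 pulls back to a degree-3 form on P^1, which has 3 zeros,
so the curve meets a general hyperplane in 3 points. Degree = 3.

3


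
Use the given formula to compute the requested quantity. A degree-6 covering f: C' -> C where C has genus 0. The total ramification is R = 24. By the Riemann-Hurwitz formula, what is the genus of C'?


Riemann-Hurwitz formula: 2g' - 2 = d(2g - 2) + R
Given: d = 6, g = 0, R = 24
2g' - 2 = 6*(2*0 - 2) + 24
2g' - 2 = 6*(-2) + 24
2g' - 2 = -12 + 24 = 12
2g' = 14
g' = 7

7


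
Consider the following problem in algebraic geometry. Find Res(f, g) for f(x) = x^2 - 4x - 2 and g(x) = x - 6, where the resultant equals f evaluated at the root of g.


For Res(f, x - c), we evaluate f at x = c.
f(6) = 6^2 - 4*6 - 2
= 36 - 24 - 2
= 12 - 2 = 10
Res(f, g) = 10

10


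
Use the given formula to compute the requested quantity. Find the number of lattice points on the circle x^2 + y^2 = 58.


Systematically check integer values of x where x^2 <= 58.
For each valid x, check if 58 - x^2 is a perfect square.
x=3: 58 - 9 = 49, sqrt = 7 (valid)
x=7: 58 - 49 = 9, sqrt = 3 (valid)
Total integer solutions found: 8

8


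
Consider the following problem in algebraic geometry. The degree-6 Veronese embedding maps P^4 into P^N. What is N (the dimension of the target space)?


The Veronese embedding v_d: P^n -> P^N maps each point to all
degree-d monomials in n+1 homogeneous coordinates.
N = C(n+d, d) - 1
N = C(4+6, 6) - 1
N = C(10, 6) - 1
C(10, 6) = 210
N = 210 - 1 = 209

209


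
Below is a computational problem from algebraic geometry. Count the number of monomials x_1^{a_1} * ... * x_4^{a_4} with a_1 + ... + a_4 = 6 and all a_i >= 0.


The number of degree-6 monomials in 4 variables is C(d+n-1, n-1).
= C(6+4-1, 4-1) = C(9, 3)
= 84

84


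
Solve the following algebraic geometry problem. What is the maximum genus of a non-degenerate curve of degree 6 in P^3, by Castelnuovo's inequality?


Castelnuovo's bound: write d - 1 = m(r-1) + epsilon with 0 <= epsilon < r-1.
d - 1 = 6 - 1 = 5
r - 1 = 3 - 1 = 2
5 = 2*2 + 1, so m = 2, epsilon = 1
pi(d, r) = m(m-1)(r-1)/2 + m*epsilon
= 2*1*2/2 + 2*1
= 4/2 + 2
= 2 + 2 = 4

4


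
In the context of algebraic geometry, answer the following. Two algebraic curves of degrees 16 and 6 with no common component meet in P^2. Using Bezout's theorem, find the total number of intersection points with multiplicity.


Bezout's theorem states the intersection count equals the product of degrees.
Intersection count = 16 * 6 = 96

96


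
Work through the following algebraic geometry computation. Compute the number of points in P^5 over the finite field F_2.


P^5(F_2) has (q^(n+1) - 1)/(q - 1) points.
= 2^5 + 2^4 + 2^3 + 2^2 + 2^1 + 2^0
= 32 + 16 + 8 + 4 + 2 + 1
= 63

63


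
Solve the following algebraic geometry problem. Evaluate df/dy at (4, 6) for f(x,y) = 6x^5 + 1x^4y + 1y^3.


df/dy = 1*x^4 + 3*1*y^2
At (4,6): 1*4^4 + 3*1*6^2
= 256 + 108
= 364

364


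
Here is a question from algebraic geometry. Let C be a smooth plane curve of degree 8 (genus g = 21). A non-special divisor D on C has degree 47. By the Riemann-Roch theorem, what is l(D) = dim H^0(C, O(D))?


First, compute the genus of a smooth plane curve of degree 8:
g = (d-1)(d-2)/2 = (8-1)(8-2)/2 = 21
For a non-special divisor D (i.e., h^1(D) = 0), Riemann-Roch gives:
l(D) = deg(D) - g + 1
Since deg(D) = 47 >= 2g - 1 = 41, D is non-special.
l(D) = 47 - 21 + 1 = 27

27


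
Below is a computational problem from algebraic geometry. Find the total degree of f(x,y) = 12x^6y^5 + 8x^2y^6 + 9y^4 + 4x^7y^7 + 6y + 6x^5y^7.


Examine each term for its total degree (sum of exponents).
  Term '12x^6y^5' has total degree 6+5 = 11.
  Term '8x^2y^6' has total degree 2+6 = 8.
  Term '9y^4' has total degree 0+4 = 4.
  Term '4x^7y^7' has total degree 7+7 = 14.
  Term '6y' has total degree 0+1 = 1.
  Term '6x^5y^7' has total degree 5+7 = 12.
The maximum total degree among all terms is 14.

14


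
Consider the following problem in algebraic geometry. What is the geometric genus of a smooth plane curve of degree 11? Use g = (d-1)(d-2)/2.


Using the genus formula for smooth plane curves:
g = (d-1)(d-2)/2
g = (11-1)(11-2)/2
g = 10*9/2
g = 90/2 = 45

45


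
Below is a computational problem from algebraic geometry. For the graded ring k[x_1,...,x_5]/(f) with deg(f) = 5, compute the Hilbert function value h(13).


For R = k[x_1,...,x_n]/(f) with f homogeneous of degree e:
The Hilbert series is (1 - t^e)/(1 - t)^n.
So h(d) = C(d+n-1, n-1) - C(d-e+n-1, n-1) for d >= e.
With n=5, e=5, d=13:
C(13+5-1, 5-1) = C(17, 4) = 2380
C(13-5+5-1, 5-1) = C(12, 4) = 495
h(13) = 2380 - 495 = 1885

1885


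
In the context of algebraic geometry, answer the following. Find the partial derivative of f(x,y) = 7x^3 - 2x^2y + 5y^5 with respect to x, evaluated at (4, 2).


df/dx = 3*7*x^2 + 2*(-2)*x^1*y
At (4,2): 3*7*4^2 + 2*(-2)*4^1*2
= 336 - 32
= 304

304


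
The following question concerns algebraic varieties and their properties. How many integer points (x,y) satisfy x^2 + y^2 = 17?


Systematically check integer values of x where x^2 <= 17.
For each valid x, check if 17 - x^2 is a perfect square.
x=1: 17 - 1 = 16, sqrt = 4 (valid)
x=4: 17 - 16 = 1, sqrt = 1 (valid)
Total integer solutions found: 8

8


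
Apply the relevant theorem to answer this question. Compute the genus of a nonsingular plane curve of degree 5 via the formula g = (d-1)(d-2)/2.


Using the genus formula for smooth plane curves:
g = (d-1)(d-2)/2
g = (5-1)(5-2)/2
g = 4*3/2
g = 12/2 = 6

6


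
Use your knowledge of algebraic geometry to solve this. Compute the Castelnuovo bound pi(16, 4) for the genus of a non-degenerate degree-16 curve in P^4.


Castelnuovo's bound: write d - 1 = m(r-1) + epsilon with 0 <= epsilon < r-1.
d - 1 = 16 - 1 = 15
r - 1 = 4 - 1 = 3
15 = 5*3 + 0, so m = 5, epsilon = 0
pi(d, r) = m(m-1)(r-1)/2 + m*epsilon
= 5*4*3/2 + 5*0
= 60/2 + 0
= 30 + 0 = 30

30


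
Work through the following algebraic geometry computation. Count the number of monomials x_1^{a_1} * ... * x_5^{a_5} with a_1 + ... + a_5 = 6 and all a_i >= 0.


The number of degree-6 monomials in 5 variables is C(d+n-1, n-1).
= C(6+5-1, 5-1) = C(10, 4)
= 210

210


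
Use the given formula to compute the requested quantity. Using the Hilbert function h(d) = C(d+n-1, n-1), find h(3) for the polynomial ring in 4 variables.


The Hilbert function for the polynomial ring in 4 variables is:
h(d) = C(d+n-1, n-1)
h(3) = C(3+4-1, 4-1) = C(6, 3)
= 6! / (3! * 3!)
= 20

20


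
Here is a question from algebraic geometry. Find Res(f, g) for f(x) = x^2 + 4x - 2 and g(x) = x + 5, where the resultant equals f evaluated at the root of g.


For Res(f, x - c), we evaluate f at x = c.
f(-5) = (-5)^2 + 4*(-5) - 2
= 25 - 20 - 2
= 5 - 2 = 3
Res(f, g) = 3

3


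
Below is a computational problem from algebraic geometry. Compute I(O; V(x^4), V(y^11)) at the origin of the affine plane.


The intersection multiplicity of V(x^a) and V(y^b) at the origin is:
I(O; V(x^4), V(y^11)) = dim_k(k[x,y]/(x^4, y^11))
A basis for k[x,y]/(x^4, y^11) is the set of monomials x^i * y^j
where 0 <= i < 4 and 0 <= j < 11.
The number of such monomials is 4 * 11 = 44

44


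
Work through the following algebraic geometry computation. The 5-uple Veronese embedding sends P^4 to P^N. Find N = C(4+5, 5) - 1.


The Veronese embedding v_d: P^n -> P^N maps each point to all
degree-d monomials in n+1 homogeneous coordinates.
N = C(n+d, d) - 1
N = C(4+5, 5) - 1
N = C(9, 5) - 1
C(9, 5) = 126
N = 126 - 1 = 125

125


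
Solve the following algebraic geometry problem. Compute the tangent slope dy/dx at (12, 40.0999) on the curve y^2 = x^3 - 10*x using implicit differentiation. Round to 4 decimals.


Using implicit differentiation of y^2 = x^3 - 10*x:
2y * dy/dx = 3x^2 - 10
dy/dx = (3x^2 - 10)/(2y)
Numerator: 3*12^2 - 10 = 422
Denominator: 2*40.0999 = 80.1998
dy/dx = 422/80.1998 = 5.2619

5.2619


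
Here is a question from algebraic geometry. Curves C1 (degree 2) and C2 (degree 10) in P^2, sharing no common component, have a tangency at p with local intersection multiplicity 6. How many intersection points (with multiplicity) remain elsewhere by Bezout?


By Bezout's theorem, the total intersection number is d1 * d2.
Total = 2 * 10 = 20
Intersection multiplicity at p = 6
Remaining intersections = 20 - 6 = 14

14


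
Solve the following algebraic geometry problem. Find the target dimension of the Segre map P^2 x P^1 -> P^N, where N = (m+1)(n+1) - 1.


The Segre embedding maps P^m x P^n into P^N via
all products of coordinates from each factor.
N = (m+1)(n+1) - 1
N = (2+1)(1+1) - 1
N = 3*2 - 1
N = 6 - 1 = 5

5


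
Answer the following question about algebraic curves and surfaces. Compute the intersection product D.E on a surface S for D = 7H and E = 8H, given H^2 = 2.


Using bilinearity of the intersection pairing on a surface S:
(aH).(bH) = ab * (H.H)
We have H^2 = 2.
D.E = (7H).(8H) = 7*8*2
= 56*2
= 112

112


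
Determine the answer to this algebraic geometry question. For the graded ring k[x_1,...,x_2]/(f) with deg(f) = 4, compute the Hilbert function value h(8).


For R = k[x_1,...,x_n]/(f) with f homogeneous of degree e:
The Hilbert series is (1 - t^e)/(1 - t)^n.
So h(d) = C(d+n-1, n-1) - C(d-e+n-1, n-1) for d >= e.
With n=2, e=4, d=8:
C(8+2-1, 2-1) = C(9, 1) = 9
C(8-4+2-1, 2-1) = C(5, 1) = 5
h(8) = 9 - 5 = 4

4


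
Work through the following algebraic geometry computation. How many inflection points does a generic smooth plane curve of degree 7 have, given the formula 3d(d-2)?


For a general smooth plane curve C of degree d, the inflection points are
the intersection of C with its Hessian curve, which has degree 3(d-2).
By Bezout, the total intersection number is d * 3(d-2) = 7 * 15 = 105.
For a general curve every flex is ordinary, so each contributes
multiplicity 1 to C·Hess(C), and the number of distinct inflection
points is 3d(d-2).
Inflection points = 3*7*(7-2) = 3*7*5 = 105

105


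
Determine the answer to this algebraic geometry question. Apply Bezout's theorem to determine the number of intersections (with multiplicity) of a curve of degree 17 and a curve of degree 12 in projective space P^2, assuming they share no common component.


Bezout's theorem states the intersection count equals the product of degrees.
Intersection count = 17 * 12 = 204

204


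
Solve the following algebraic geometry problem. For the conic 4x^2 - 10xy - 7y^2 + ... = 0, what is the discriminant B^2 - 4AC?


The discriminant of a conic Ax^2 + Bxy + Cy^2 + ... = 0 is B^2 - 4AC.
B^2 = (-10)^2 = 100
4AC = 4*4*(-7) = -112
Discriminant = 100 + 112 = 212

212


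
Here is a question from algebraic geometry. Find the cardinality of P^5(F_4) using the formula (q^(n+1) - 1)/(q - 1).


P^5(F_4) has (q^(n+1) - 1)/(q - 1) points.
= 4^5 + 4^4 + 4^3 + 4^2 + 4^1 + 4^0
= 1024 + 256 + 64 + 16 + 4 + 1
= 1365

1365


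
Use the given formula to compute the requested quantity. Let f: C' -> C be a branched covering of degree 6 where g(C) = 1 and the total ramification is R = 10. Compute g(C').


Riemann-Hurwitz formula: 2g' - 2 = d(2g - 2) + R
Given: d = 6, g = 1, R = 10
2g' - 2 = 6*(2*1 - 2) + 10
2g' - 2 = 6*0 + 10
2g' - 2 = 0 + 10 = 10
2g' = 12
g' = 6

6


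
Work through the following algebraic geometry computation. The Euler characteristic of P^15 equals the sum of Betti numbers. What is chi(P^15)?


The complex projective space P^15 has one cell in each even real dimension 0, 2, ..., 30.
The cohomology groups are H^{2k}(P^15) = Z for k = 0,...,15, and 0 otherwise.
Euler characteristic = sum of Betti numbers = 1 per even-dimensional cohomology group.
chi(P^15) = 15 + 1 = 16

16


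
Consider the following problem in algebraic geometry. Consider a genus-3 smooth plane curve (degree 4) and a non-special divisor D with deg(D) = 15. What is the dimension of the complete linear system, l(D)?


First, compute the genus of a smooth plane curve of degree 4:
g = (d-1)(d-2)/2 = (4-1)(4-2)/2 = 3
For a non-special divisor D (i.e., h^1(D) = 0), Riemann-Roch gives:
l(D) = deg(D) - g + 1
Since deg(D) = 15 >= 2g - 1 = 5, D is non-special.
l(D) = 15 - 3 + 1 = 13

13


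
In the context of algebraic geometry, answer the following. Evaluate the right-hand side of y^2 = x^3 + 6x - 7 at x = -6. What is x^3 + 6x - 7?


Compute x^3 + 6x - 7 at x = -6:
x^3 = (-6)^3 = -216
6*x = 6*(-6) = -36
Sum: -216 - 36 - 7 = -259

-259


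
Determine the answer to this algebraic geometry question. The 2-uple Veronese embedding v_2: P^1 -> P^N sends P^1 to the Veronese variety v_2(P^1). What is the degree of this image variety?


The Veronese variety v_2(P^1) has degree d^r.
d^r = 2^1 = 2

2


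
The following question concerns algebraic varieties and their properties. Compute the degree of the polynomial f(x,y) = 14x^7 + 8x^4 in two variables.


Examine each term for its total degree (sum of exponents).
  Term '14x^7' has total degree 7+0 = 7.
  Term '8x^4' has total degree 4+0 = 4.
The maximum total degree among all terms is 7.

7


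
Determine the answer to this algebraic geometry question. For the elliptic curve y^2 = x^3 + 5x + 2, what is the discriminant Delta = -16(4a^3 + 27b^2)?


Compute each component:
4a^3 = 4*5^3 = 4*125 = 500
27b^2 = 27*2^2 = 27*4 = 108
4a^3 + 27b^2 = 500 + 108 = 608
Delta = -16*608 = -9728

-9728


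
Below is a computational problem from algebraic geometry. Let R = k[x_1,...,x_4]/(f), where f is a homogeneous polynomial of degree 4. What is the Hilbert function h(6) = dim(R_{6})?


For R = k[x_1,...,x_n]/(f) with f homogeneous of degree e:
The Hilbert series is (1 - t^e)/(1 - t)^n.
So h(d) = C(d+n-1, n-1) - C(d-e+n-1, n-1) for d >= e.
With n=4, e=4, d=6:
C(6+4-1, 4-1) = C(9, 3) = 84
C(6-4+4-1, 4-1) = C(5, 3) = 10
h(6) = 84 - 10 = 74

74


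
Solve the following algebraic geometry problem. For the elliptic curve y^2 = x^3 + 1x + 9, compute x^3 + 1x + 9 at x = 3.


Compute x^3 + 1x + 9 at x = 3:
x^3 = 3^3 = 27
1*x = 1*3 = 3
Sum: 27 + 3 + 9 = 39

39


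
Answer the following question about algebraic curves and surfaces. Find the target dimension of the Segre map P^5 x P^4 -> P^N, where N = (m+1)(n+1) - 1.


The Segre embedding maps P^m x P^n into P^N via
all products of coordinates from each factor.
N = (m+1)(n+1) - 1
N = (5+1)(4+1) - 1
N = 6*5 - 1
N = 30 - 1 = 29

29


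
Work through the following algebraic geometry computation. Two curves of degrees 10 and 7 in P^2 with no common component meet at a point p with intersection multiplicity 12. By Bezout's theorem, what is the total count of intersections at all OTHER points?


By Bezout's theorem, the total intersection number is d1 * d2.
Total = 10 * 7 = 70
Intersection multiplicity at p = 12
Remaining intersections = 70 - 12 = 58

58


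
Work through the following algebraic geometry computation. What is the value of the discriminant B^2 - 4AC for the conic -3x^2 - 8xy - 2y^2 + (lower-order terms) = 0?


The discriminant of a conic Ax^2 + Bxy + Cy^2 + ... = 0 is B^2 - 4AC.
B^2 = (-8)^2 = 64
4AC = 4*(-3)*(-2) = 24
Discriminant = 64 - 24 = 40

40


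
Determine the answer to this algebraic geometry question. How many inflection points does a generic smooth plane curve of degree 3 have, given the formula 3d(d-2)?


For a general smooth plane curve C of degree d, the inflection points are
the intersection of C with its Hessian curve, which has degree 3(d-2).
By Bezout, the total intersection number is d * 3(d-2) = 3 * 3 = 9.
For a general curve every flex is ordinary, so each contributes
multiplicity 1 to C·Hess(C), and the number of distinct inflection
points is 3d(d-2).
Inflection points = 3*3*(3-2) = 3*3*1 = 9

9


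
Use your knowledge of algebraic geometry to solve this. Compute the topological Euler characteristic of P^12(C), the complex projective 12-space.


The complex projective space P^12 has one cell in each even real dimension 0, 2, ..., 24.
The cohomology groups are H^{2k}(P^12) = Z for k = 0,...,12, and 0 otherwise.
Euler characteristic = sum of Betti numbers = 1 per even-dimensional cohomology group.
chi(P^12) = 12 + 1 = 13

13


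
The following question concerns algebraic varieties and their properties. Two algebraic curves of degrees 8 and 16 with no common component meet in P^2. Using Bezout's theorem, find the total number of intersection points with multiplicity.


Bezout's theorem states the intersection count equals the product of degrees.
Intersection count = 8 * 16 = 128

128


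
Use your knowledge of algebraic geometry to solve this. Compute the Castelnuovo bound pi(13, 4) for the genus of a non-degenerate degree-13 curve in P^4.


Castelnuovo's bound: write d - 1 = m(r-1) + epsilon with 0 <= epsilon < r-1.
d - 1 = 13 - 1 = 12
r - 1 = 4 - 1 = 3
12 = 4*3 + 0, so m = 4, epsilon = 0
pi(d, r) = m(m-1)(r-1)/2 + m*epsilon
= 4*3*3/2 + 4*0
= 36/2 + 0
= 18 + 0 = 18

18


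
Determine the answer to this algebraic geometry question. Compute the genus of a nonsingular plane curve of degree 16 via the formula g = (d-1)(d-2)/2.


Using the genus formula for smooth plane curves:
g = (d-1)(d-2)/2
g = (16-1)(16-2)/2
g = 15*14/2
g = 210/2 = 105

105


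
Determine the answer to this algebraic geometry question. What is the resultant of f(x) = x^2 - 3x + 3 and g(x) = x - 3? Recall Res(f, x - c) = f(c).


For Res(f, x - c), we evaluate f at x = c.
f(3) = 3^2 - 3*3 + 3
= 9 - 9 + 3
= 0 + 3 = 3
Res(f, g) = 3

3


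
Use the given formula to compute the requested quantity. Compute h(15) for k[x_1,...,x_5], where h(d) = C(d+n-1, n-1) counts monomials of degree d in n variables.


The Hilbert function for the polynomial ring in 5 variables is:
h(d) = C(d+n-1, n-1)
h(15) = C(15+5-1, 5-1) = C(19, 4)
= 19! / (4! * 15!)
= 3876

3876


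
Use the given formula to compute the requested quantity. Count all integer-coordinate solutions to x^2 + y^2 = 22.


Systematically check integer values of x where x^2 <= 22.
For each valid x, check if 22 - x^2 is a perfect square.
Total integer solutions found: 0

0


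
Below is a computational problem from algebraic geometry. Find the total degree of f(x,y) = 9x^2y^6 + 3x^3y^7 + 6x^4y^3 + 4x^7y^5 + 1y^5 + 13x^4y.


Examine each term for its total degree (sum of exponents).
  Term '9x^2y^6' has total degree 2+6 = 8.
  Term '3x^3y^7' has total degree 3+7 = 10.
  Term '6x^4y^3' has total degree 4+3 = 7.
  Term '4x^7y^5' has total degree 7+5 = 12.
  Term '1y^5' has total degree 0+5 = 5.
  Term '13x^4y' has total degree 4+1 = 5.
The maximum total degree among all terms is 12.

12


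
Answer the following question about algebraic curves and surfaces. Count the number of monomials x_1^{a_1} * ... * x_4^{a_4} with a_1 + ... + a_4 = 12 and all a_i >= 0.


The number of degree-12 monomials in 4 variables is C(d+n-1, n-1).
= C(12+4-1, 4-1) = C(15, 3)
= 455

455


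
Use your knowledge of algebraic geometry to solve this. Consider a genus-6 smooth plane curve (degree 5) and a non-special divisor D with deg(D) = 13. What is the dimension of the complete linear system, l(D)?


First, compute the genus of a smooth plane curve of degree 5:
g = (d-1)(d-2)/2 = (5-1)(5-2)/2 = 6
For a non-special divisor D (i.e., h^1(D) = 0), Riemann-Roch gives:
l(D) = deg(D) - g + 1
Since deg(D) = 13 >= 2g - 1 = 11, D is non-special.
l(D) = 13 - 6 + 1 = 8

8


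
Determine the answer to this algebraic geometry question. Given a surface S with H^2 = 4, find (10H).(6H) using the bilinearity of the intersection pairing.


Using bilinearity of the intersection pairing on a surface S:
(aH).(bH) = ab * (H.H)
We have H^2 = 4.
D.E = (10H).(6H) = 10*6*4
= 60*4
= 240

240


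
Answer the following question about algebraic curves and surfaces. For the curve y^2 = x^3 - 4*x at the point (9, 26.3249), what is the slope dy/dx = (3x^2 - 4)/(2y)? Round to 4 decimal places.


Using implicit differentiation of y^2 = x^3 - 4*x:
2y * dy/dx = 3x^2 - 4
dy/dx = (3x^2 - 4)/(2y)
Numerator: 3*9^2 - 4 = 239
Denominator: 2*26.3249 = 52.6498
dy/dx = 239/52.6498 = 4.5394

4.5394


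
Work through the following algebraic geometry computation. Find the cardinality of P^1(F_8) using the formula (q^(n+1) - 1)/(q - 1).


P^1(F_8) has (q^(n+1) - 1)/(q - 1) points.
= 8^1 + 8^0
= 8 + 1
= 9

9


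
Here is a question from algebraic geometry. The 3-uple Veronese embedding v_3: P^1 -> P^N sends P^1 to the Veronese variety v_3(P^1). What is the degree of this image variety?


The Veronese variety v_3(P^1) has degree d^r.
d^r = 3^1 = 3

3


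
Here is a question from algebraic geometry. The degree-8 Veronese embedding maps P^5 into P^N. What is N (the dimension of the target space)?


The Veronese embedding v_d: P^n -> P^N maps each point to all
degree-d monomials in n+1 homogeneous coordinates.
N = C(n+d, d) - 1
N = C(5+8, 8) - 1
N = C(13, 8) - 1
C(13, 8) = 1287
N = 1287 - 1 = 1286

1286


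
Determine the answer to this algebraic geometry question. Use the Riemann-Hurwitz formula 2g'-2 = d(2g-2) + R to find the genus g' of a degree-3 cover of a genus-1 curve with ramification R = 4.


Riemann-Hurwitz formula: 2g' - 2 = d(2g - 2) + R
Given: d = 3, g = 1, R = 4
2g' - 2 = 3*(2*1 - 2) + 4
2g' - 2 = 3*0 + 4
2g' - 2 = 0 + 4 = 4
2g' = 6
g' = 3

3


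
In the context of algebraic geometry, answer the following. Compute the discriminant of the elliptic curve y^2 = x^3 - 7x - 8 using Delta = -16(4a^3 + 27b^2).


Compute each component:
4a^3 = 4*(-7)^3 = 4*(-343) = -1372
27b^2 = 27*(-8)^2 = 27*64 = 1728
4a^3 + 27b^2 = -1372 + 1728 = 356
Delta = -16*356 = -5696

-5696


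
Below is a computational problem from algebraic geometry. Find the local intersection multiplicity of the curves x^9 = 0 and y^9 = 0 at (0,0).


The intersection multiplicity of V(x^a) and V(y^b) at the origin is:
I(O; V(x^9), V(y^9)) = dim_k(k[x,y]/(x^9, y^9))
A basis for k[x,y]/(x^9, y^9) is the set of monomials x^i * y^j
where 0 <= i < 9 and 0 <= j < 9.
The number of such monomials is 9 * 9 = 81

81


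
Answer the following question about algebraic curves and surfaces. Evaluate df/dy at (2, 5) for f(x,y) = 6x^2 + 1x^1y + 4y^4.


df/dy = 1*x^1 + 4*4*y^3
At (2,5): 1*2^1 + 4*4*5^3
= 2 + 2000
= 2002

2002


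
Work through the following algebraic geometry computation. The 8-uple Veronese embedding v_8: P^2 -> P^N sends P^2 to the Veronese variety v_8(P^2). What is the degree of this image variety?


The Veronese variety v_8(P^2) has degree d^r.
d^r = 8^2 = 64

64


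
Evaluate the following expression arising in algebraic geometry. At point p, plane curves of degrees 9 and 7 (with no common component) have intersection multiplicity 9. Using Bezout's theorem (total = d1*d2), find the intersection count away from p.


By Bezout's theorem, the total intersection number is d1 * d2.
Total = 9 * 7 = 63
Intersection multiplicity at p = 9
Remaining intersections = 63 - 9 = 54

54


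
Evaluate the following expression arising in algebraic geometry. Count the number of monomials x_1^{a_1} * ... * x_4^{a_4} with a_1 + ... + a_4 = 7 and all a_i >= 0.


The number of degree-7 monomials in 4 variables is C(d+n-1, n-1).
= C(7+4-1, 4-1) = C(10, 3)
= 120

120


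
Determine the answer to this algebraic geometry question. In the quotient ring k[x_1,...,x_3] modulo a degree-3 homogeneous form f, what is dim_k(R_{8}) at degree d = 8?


For R = k[x_1,...,x_n]/(f) with f homogeneous of degree e:
The Hilbert series is (1 - t^e)/(1 - t)^n.
So h(d) = C(d+n-1, n-1) - C(d-e+n-1, n-1) for d >= e.
With n=3, e=3, d=8:
C(8+3-1, 3-1) = C(10, 2) = 45
C(8-3+3-1, 3-1) = C(7, 2) = 21
h(8) = 45 - 21 = 24

24


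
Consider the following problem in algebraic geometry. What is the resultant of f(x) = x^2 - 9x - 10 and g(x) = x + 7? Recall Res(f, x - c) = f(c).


For Res(f, x - c), we evaluate f at x = c.
f(-7) = (-7)^2 - 9*(-7) - 10
= 49 + 63 - 10
= 112 - 10 = 102
Res(f, g) = 102

102


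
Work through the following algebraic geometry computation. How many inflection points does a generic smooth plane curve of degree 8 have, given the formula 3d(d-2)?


For a general smooth plane curve C of degree d, the inflection points are
the intersection of C with its Hessian curve, which has degree 3(d-2).
By Bezout, the total intersection number is d * 3(d-2) = 8 * 18 = 144.
For a general curve every flex is ordinary, so each contributes
multiplicity 1 to C·Hess(C), and the number of distinct inflection
points is 3d(d-2).
Inflection points = 3*8*(8-2) = 3*8*6 = 144

144


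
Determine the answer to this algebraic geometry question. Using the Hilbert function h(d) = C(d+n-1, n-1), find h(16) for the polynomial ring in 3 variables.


The Hilbert function for the polynomial ring in 3 variables is:
h(d) = C(d+n-1, n-1)
h(16) = C(16+3-1, 3-1) = C(18, 2)
= 18! / (2! * 16!)
= 153

153


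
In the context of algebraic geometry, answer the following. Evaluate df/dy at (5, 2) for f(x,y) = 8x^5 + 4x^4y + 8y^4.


df/dy = 4*x^4 + 4*8*y^3
At (5,2): 4*5^4 + 4*8*2^3
= 2500 + 256
= 2756

2756


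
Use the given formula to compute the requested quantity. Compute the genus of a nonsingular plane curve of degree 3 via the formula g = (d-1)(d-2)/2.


Using the genus formula for smooth plane curves:
g = (d-1)(d-2)/2
g = (3-1)(3-2)/2
g = 2*1/2
g = 2/2 = 1

1


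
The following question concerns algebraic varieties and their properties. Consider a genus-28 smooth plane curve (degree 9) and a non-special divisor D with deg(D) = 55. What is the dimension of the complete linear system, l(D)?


First, compute the genus of a smooth plane curve of degree 9:
g = (d-1)(d-2)/2 = (9-1)(9-2)/2 = 28
For a non-special divisor D (i.e., h^1(D) = 0), Riemann-Roch gives:
l(D) = deg(D) - g + 1
Since deg(D) = 55 >= 2g - 1 = 55, D is non-special.
l(D) = 55 - 28 + 1 = 28

28


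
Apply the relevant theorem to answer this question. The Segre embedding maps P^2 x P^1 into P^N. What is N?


The Segre embedding maps P^m x P^n into P^N via
all products of coordinates from each factor.
N = (m+1)(n+1) - 1
N = (2+1)(1+1) - 1
N = 3*2 - 1
N = 6 - 1 = 5

5


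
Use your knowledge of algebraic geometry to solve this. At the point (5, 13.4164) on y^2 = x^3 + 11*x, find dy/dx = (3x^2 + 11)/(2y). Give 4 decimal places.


Using implicit differentiation of y^2 = x^3 + 11*x:
2y * dy/dx = 3x^2 + 11
dy/dx = (3x^2 + 11)/(2y)
Numerator: 3*5^2 + 11 = 86
Denominator: 2*13.4164 = 26.8328
dy/dx = 86/26.8328 = 3.2050

3.2050


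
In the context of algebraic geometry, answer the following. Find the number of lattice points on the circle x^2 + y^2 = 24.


Systematically check integer values of x where x^2 <= 24.
For each valid x, check if 24 - x^2 is a perfect square.
Total integer solutions found: 0

0


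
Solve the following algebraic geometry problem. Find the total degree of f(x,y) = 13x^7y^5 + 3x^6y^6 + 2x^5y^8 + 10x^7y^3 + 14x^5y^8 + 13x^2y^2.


Examine each term for its total degree (sum of exponents).
  Term '13x^7y^5' has total degree 7+5 = 12.
  Term '3x^6y^6' has total degree 6+6 = 12.
  Term '2x^5y^8' has total degree 5+8 = 13.
  Term '10x^7y^3' has total degree 7+3 = 10.
  Term '14x^5y^8' has total degree 5+8 = 13.
  Term '13x^2y^2' has total degree 2+2 = 4.
The maximum total degree among all terms is 13.

13


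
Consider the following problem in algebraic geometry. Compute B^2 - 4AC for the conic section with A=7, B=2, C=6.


The discriminant of a conic Ax^2 + Bxy + Cy^2 + ... = 0 is B^2 - 4AC.
B^2 = 2^2 = 4
4AC = 4*7*6 = 168
Discriminant = 4 - 168 = -164

-164


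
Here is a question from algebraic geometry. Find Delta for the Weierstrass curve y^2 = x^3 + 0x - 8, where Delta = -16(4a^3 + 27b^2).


Compute each component:
4a^3 = 4*0^3 = 4*0 = 0
27b^2 = 27*(-8)^2 = 27*64 = 1728
4a^3 + 27b^2 = 0 + 1728 = 1728
Delta = -16*1728 = -27648

-27648


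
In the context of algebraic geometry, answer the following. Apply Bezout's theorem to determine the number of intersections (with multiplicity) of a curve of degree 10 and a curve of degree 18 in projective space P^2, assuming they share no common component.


Bezout's theorem states the intersection count equals the product of degrees.
Intersection count = 10 * 18 = 180

180


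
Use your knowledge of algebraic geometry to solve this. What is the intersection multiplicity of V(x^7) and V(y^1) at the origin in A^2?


The intersection multiplicity of V(x^a) and V(y^b) at the origin is:
I(O; V(x^7), V(y^1)) = dim_k(k[x,y]/(x^7, y^1))
A basis for k[x,y]/(x^7, y^1) is the set of monomials x^i * y^j
where 0 <= i < 7 and 0 <= j < 1.
The number of such monomials is 7 * 1 = 7

7


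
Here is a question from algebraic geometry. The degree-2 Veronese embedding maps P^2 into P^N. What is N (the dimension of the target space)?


The Veronese embedding v_d: P^n -> P^N maps each point to all
degree-d monomials in n+1 homogeneous coordinates.
N = C(n+d, d) - 1
N = C(2+2, 2) - 1
N = C(4, 2) - 1
C(4, 2) = 6
N = 6 - 1 = 5

5


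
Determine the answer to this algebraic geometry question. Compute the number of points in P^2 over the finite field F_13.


P^2(F_13) has (q^(n+1) - 1)/(q - 1) points.
= 13^2 + 13^1 + 13^0
= 169 + 13 + 1
= 183

183


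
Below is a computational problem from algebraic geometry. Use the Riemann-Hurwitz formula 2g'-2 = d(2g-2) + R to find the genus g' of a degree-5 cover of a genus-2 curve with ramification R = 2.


Riemann-Hurwitz formula: 2g' - 2 = d(2g - 2) + R
Given: d = 5, g = 2, R = 2
2g' - 2 = 5*(2*2 - 2) + 2
2g' - 2 = 5*2 + 2
2g' - 2 = 10 + 2 = 12
2g' = 14
g' = 7

7


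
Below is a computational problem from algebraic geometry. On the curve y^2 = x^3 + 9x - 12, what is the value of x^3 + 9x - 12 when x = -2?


Compute x^3 + 9x - 12 at x = -2:
x^3 = (-2)^3 = -8
9*x = 9*(-2) = -18
Sum: -8 - 18 - 12 = -38

-38


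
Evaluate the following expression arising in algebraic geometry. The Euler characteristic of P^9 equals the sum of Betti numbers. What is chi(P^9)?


The complex projective space P^9 has one cell in each even real dimension 0, 2, ..., 18.
The cohomology groups are H^{2k}(P^9) = Z for k = 0,...,9, and 0 otherwise.
Euler characteristic = sum of Betti numbers = 1 per even-dimensional cohomology group.
chi(P^9) = 9 + 1 = 10

10


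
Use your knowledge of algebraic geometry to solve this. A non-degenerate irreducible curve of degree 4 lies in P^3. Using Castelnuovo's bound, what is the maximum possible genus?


Castelnuovo's bound: write d - 1 = m(r-1) + epsilon with 0 <= epsilon < r-1.
d - 1 = 4 - 1 = 3
r - 1 = 3 - 1 = 2
3 = 1*2 + 1, so m = 1, epsilon = 1
pi(d, r) = m(m-1)(r-1)/2 + m*epsilon
= 1*0*2/2 + 1*1
= 0/2 + 1
= 0 + 1 = 1

1


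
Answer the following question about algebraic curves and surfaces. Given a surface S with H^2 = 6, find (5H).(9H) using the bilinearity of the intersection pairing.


Using bilinearity of the intersection pairing on a surface S:
(aH).(bH) = ab * (H.H)
We have H^2 = 6.
D.E = (5H).(9H) = 5*9*6
= 45*6
= 270

270


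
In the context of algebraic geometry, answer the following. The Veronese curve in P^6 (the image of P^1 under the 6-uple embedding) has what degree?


The rational normal curve in P^6 is the image of P^1 under the 6-uple Veronese.
A general hyperplane in P^6 pulls back to a degree-6 form on P^1, which has 6 zeros,
so the curve meets a general hyperplane in 6 points. Degree = 6.

6


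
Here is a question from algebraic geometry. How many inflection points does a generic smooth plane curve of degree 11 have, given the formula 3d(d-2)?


For a general smooth plane curve C of degree d, the inflection points are
the intersection of C with its Hessian curve, which has degree 3(d-2).
By Bezout, the total intersection number is d * 3(d-2) = 11 * 27 = 297.
For a general curve every flex is ordinary, so each contributes
multiplicity 1 to C·Hess(C), and the number of distinct inflection
points is 3d(d-2).
Inflection points = 3*11*(11-2) = 3*11*9 = 297

297


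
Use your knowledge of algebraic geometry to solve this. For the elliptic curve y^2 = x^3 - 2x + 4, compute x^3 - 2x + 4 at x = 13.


Compute x^3 - 2x + 4 at x = 13:
x^3 = 13^3 = 2197
(-2)*x = (-2)*13 = -26
Sum: 2197 - 26 + 4 = 2175

2175


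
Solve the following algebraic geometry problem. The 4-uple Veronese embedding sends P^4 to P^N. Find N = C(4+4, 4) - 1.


The Veronese embedding v_d: P^n -> P^N maps each point to all
degree-d monomials in n+1 homogeneous coordinates.
N = C(n+d, d) - 1
N = C(4+4, 4) - 1
N = C(8, 4) - 1
C(8, 4) = 70
N = 70 - 1 = 69

69


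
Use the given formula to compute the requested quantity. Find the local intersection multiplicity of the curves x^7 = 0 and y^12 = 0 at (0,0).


The intersection multiplicity of V(x^a) and V(y^b) at the origin is:
I(O; V(x^7), V(y^12)) = dim_k(k[x,y]/(x^7, y^12))
A basis for k[x,y]/(x^7, y^12) is the set of monomials x^i * y^j
where 0 <= i < 7 and 0 <= j < 12.
The number of such monomials is 7 * 12 = 84

84


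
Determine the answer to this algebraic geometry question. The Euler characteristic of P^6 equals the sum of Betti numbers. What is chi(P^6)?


The complex projective space P^6 has one cell in each even real dimension 0, 2, ..., 12.
The cohomology groups are H^{2k}(P^6) = Z for k = 0,...,6, and 0 otherwise.
Euler characteristic = sum of Betti numbers = 1 per even-dimensional cohomology group.
chi(P^6) = 6 + 1 = 7

7


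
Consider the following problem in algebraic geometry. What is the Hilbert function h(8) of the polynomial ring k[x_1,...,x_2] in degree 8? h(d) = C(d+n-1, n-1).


The Hilbert function for the polynomial ring in 2 variables is:
h(d) = C(d+n-1, n-1)
h(8) = C(8+2-1, 2-1) = C(9, 1)
= 9! / (1! * 8!)
= 9

9


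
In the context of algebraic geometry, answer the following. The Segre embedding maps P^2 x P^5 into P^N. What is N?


The Segre embedding maps P^m x P^n into P^N via
all products of coordinates from each factor.
N = (m+1)(n+1) - 1
N = (2+1)(5+1) - 1
N = 3*6 - 1
N = 18 - 1 = 17

17


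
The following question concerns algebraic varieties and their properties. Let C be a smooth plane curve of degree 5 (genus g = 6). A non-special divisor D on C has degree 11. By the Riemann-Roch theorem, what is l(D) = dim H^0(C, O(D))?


First, compute the genus of a smooth plane curve of degree 5:
g = (d-1)(d-2)/2 = (5-1)(5-2)/2 = 6
For a non-special divisor D (i.e., h^1(D) = 0), Riemann-Roch gives:
l(D) = deg(D) - g + 1
Since deg(D) = 11 >= 2g - 1 = 11, D is non-special.
l(D) = 11 - 6 + 1 = 6

6


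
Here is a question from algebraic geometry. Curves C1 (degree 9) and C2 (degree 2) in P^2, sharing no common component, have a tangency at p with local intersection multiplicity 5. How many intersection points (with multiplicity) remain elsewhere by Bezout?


By Bezout's theorem, the total intersection number is d1 * d2.
Total = 9 * 2 = 18
Intersection multiplicity at p = 5
Remaining intersections = 18 - 5 = 13

13


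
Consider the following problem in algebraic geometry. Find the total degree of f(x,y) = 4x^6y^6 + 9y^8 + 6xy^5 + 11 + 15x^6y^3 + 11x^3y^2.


Examine each term for its total degree (sum of exponents).
  Term '4x^6y^6' has total degree 6+6 = 12.
  Term '9y^8' has total degree 0+8 = 8.
  Term '6xy^5' has total degree 1+5 = 6.
  Term '11' has total degree 0+0 = 0.
  Term '15x^6y^3' has total degree 6+3 = 9.
  Term '11x^3y^2' has total degree 3+2 = 5.
The maximum total degree among all terms is 12.

12


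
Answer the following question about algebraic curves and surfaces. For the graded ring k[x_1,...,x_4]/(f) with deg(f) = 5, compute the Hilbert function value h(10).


For R = k[x_1,...,x_n]/(f) with f homogeneous of degree e:
The Hilbert series is (1 - t^e)/(1 - t)^n.
So h(d) = C(d+n-1, n-1) - C(d-e+n-1, n-1) for d >= e.
With n=4, e=5, d=10:
C(10+4-1, 4-1) = C(13, 3) = 286
C(10-5+4-1, 4-1) = C(8, 3) = 56
h(10) = 286 - 56 = 230

230


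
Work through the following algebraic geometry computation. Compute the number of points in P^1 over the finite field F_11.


P^1(F_11) has (q^(n+1) - 1)/(q - 1) points.
= 11^1 + 11^0
= 11 + 1
= 12

12


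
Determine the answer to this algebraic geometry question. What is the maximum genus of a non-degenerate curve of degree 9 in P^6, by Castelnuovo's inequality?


Castelnuovo's bound: write d - 1 = m(r-1) + epsilon with 0 <= epsilon < r-1.
d - 1 = 9 - 1 = 8
r - 1 = 6 - 1 = 5
8 = 1*5 + 3, so m = 1, epsilon = 3
pi(d, r) = m(m-1)(r-1)/2 + m*epsilon
= 1*0*5/2 + 1*3
= 0/2 + 3
= 0 + 3 = 3

3


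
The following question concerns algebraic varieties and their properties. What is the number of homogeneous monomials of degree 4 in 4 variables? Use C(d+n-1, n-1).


The number of degree-4 monomials in 4 variables is C(d+n-1, n-1).
= C(4+4-1, 4-1) = C(7, 3)
= 35

35


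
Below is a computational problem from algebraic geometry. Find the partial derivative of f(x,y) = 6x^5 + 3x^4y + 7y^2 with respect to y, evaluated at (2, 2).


df/dy = 3*x^4 + 2*7*y^1
At (2,2): 3*2^4 + 2*7*2^1
= 48 + 28
= 76

76


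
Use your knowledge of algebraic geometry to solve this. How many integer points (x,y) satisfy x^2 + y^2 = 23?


Systematically check integer values of x where x^2 <= 23.
For each valid x, check if 23 - x^2 is a perfect square.
Total integer solutions found: 0

0
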